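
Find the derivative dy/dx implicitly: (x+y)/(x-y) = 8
Differentiate the relation implicitly: treat y = y(x) and apply the chain rule, so every y-derivative picks up a y' = dy/dx factor.

With everything moved to the left-hand side, differentiate term by term:
  d/dx[(x + y)/(x - y)] = (y' + 1)/(x - y) + (x + y)(y' - 1)/(x - y)^2
  d/dx[-8] = 0

Separating the contributions that come from x directly and those that come through y:
  without y':      1/(x - y) - (x + y)/(x - y)^2
  multiplying y':  1/(x - y) + (x + y)/(x - y)^2

so (1/(x - y) - (x + y)/(x - y)^2) + (1/(x - y) + (x + y)/(x - y)^2)·y' = 0, and therefore
  dy/dx = -(1/(x - y) - (x + y)/(x - y)^2)/(1/(x - y) + (x + y)/(x - y)^2)
        = -(-2y/(x - y)^2)/(2x/(x - y)^2) = y/x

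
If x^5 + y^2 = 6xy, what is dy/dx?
Apply d/dx to both sides, remembering that y depends on x. Each occurrence of y therefore brings in a y' = dy/dx via the chain rule.

With F(x, y) equal to the left-hand side minus the right, differentiate F term by term:
  d/dx[x^5] = 5x^4
  d/dx[-6xy] = -6x·y' - 6y
  d/dx[y^2] = 2y·y'
Adding these up, d/dx[F] = 0 becomes
  (5x^4 - 6y) + (-6x + 2y)·y' = 0,
so isolating y',
  dy/dx = -(5x^4 - 6y)/(-6x + 2y) = (5x^4 - 6y)/(2(3x - y))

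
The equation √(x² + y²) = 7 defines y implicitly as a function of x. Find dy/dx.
Apply d/dx to both sides, remembering that y depends on x. Each occurrence of y therefore brings in a y' = dy/dx via the chain rule.

With F(x, y) equal to the left-hand side minus the right, differentiate F term by term:
  d/dx[√(x^2 + y^2)] = (x + y·y')/√(x^2 + y^2)
  d/dx[-7] = 0
Adding these up, d/dx[F] = 0 becomes
  (x/√(x^2 + y^2)) + (y/√(x^2 + y^2))·y' = 0,
so isolating y',
  dy/dx = -(x/√(x^2 + y^2))/(y/√(x^2 + y^2)) = -x/y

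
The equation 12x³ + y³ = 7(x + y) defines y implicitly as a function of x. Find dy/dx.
Take d/dx of both sides. Since y is implicitly a function of x, the chain rule attaches a y' = dy/dx factor whenever we differentiate through y.

Set F(x, y) = (left side) − (right side), so the curve is F = 0. Differentiating each term of F:
  d/dx[12x^3] = 36x^2
  d/dx[-7x] = -7
  d/dx[y^3] = 3y^2·y'
  d/dx[-7y] = -7·y'

Collecting, the y'-free part is the partial derivative in x and the y' coefficient is the partial derivative in y:
  ∂F/∂x = 36x^2 - 7
  ∂F/∂y = 3y^2 - 7

so d/dx[F(x, y(x))] = ∂F/∂x + (∂F/∂y)·y' = 0. Rearranging,
  dy/dx = -(∂F/∂x)/(∂F/∂y) = -(36x^2 - 7)/(3y^2 - 7) = (7 - 36x^2)/(3y^2 - 7)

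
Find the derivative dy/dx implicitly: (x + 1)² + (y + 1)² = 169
Apply d/dx to both sides, remembering that y depends on x. Each occurrence of y therefore brings in a y' = dy/dx via the chain rule.

With F(x, y) equal to the left-hand side minus the right, differentiate F term by term:
  d/dx[(x + 1)^2] = 2x + 2
  d/dx[(y + 1)^2] = 2·y'(y + 1)
  d/dx[-169] = 0
Adding these up, d/dx[F] = 0 becomes
  (2x + 2) + (2y + 2)·y' = 0,
so isolating y',
  dy/dx = -(2x + 2)/(2y + 2) = (-x - 1)/(y + 1)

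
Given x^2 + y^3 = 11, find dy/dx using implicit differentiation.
Differentiate the relation implicitly: treat y = y(x) and apply the chain rule, so every y-derivative picks up a y' = dy/dx factor.

With everything moved to the left-hand side, differentiate term by term:
  d/dx[x^2] = 2x
  d/dx[y^3] = 3y^2·y'
  d/dx[-11] = 0

Separating the contributions that come from x directly and those that come through y:
  without y':      2x
  multiplying y':  3y^2

so (2x) + (3y^2)·y' = 0, and therefore
  dy/dx = -(2x)/(3y^2) = -2x/(3y^2)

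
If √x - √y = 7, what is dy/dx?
Take d/dx of both sides. Since y is implicitly a function of x, the chain rule attaches a y' = dy/dx factor whenever we differentiate through y.

Set F(x, y) = (left side) − (right side), so the curve is F = 0. Differentiating each term of F:
  d/dx[√(x)] = 1/(2√(x))
  d/dx[-√(y)] = -y'/(2√(y))
  d/dx[-7] = 0

Collecting, the y'-free part is the partial derivative in x and the y' coefficient is the partial derivative in y:
  ∂F/∂x = 1/(2√(x))
  ∂F/∂y = -1/(2√(y))

so d/dx[F(x, y(x))] = ∂F/∂x + (∂F/∂y)·y' = 0. Rearranging,
  dy/dx = -(∂F/∂x)/(∂F/∂y) = -(1/(2√(x)))/(-1/(2√(y))) = √(y)/√(x)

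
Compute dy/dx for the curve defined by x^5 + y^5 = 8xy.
Differentiate the relation implicitly: treat y = y(x) and apply the chain rule, so every y-derivative picks up a y' = dy/dx factor.

With everything moved to the left-hand side, differentiate term by term:
  d/dx[x^5] = 5x^4
  d/dx[-8xy] = -8x·y' - 8y
  d/dx[y^5] = 5y^4·y'

Separating the contributions that come from x directly and those that come through y:
  without y':      5x^4 - 8y
  multiplying y':  -8x + 5y^4

so (5x^4 - 8y) + (-8x + 5y^4)·y' = 0, and therefore
  dy/dx = -(5x^4 - 8y)/(-8x + 5y^4) = (5x^4 - 8y)/(8x - 5y^4)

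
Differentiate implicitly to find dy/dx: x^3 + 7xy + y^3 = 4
Apply d/dx to both sides, remembering that y depends on x. Each occurrence of y therefore brings in a y' = dy/dx via the chain rule.

With F(x, y) equal to the left-hand side minus the right, differentiate F term by term:
  d/dx[x^3] = 3x^2
  d/dx[7xy] = 7x·y' + 7y
  d/dx[y^3] = 3y^2·y'
  d/dx[-4] = 0
Adding these up, d/dx[F] = 0 becomes
  (3x^2 + 7y) + (7x + 3y^2)·y' = 0,
so isolating y',
  dy/dx = -(3x^2 + 7y)/(7x + 3y^2) = (-3x^2 - 7y)/(7x + 3y^2)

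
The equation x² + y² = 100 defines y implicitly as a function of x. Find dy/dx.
Differentiate both sides with respect to x, treating y as y(x). By the chain rule, any term containing y contributes a factor of y' = dy/dx when we differentiate it.

Move every term to one side and write the relation as F(x, y) = 0. Term by term,
  d/dx[x^2] = 2x
  d/dx[y^2] = 2y·y'
  d/dx[-100] = 0

The pieces without y' make up ∂F/∂x and the coefficient of y' is ∂F/∂y:
  ∂F/∂x = 2x,
  ∂F/∂y = 2y.

Since d/dx[F] = ∂F/∂x + (∂F/∂y)·y' = 0, solve for y':
  (∂F/∂y)·y' = -∂F/∂x
  dy/dx = -(∂F/∂x)/(∂F/∂y) = -(2x)/(2y) = -x/y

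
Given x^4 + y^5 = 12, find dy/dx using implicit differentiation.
Differentiate both sides with respect to x, treating y as y(x). By the chain rule, any term containing y contributes a factor of y' = dy/dx when we differentiate it.

Move every term to one side and write the relation as F(x, y) = 0. Term by term,
  d/dx[x^4] = 4x^3
  d/dx[y^5] = 5y^4·y'
  d/dx[-12] = 0

The pieces without y' make up ∂F/∂x and the coefficient of y' is ∂F/∂y:
  ∂F/∂x = 4x^3,
  ∂F/∂y = 5y^4.

Since d/dx[F] = ∂F/∂x + (∂F/∂y)·y' = 0, solve for y':
  (∂F/∂y)·y' = -∂F/∂x
  dy/dx = -(∂F/∂x)/(∂F/∂y) = -(4x^3)/(5y^4) = -4x^3/(5y^4)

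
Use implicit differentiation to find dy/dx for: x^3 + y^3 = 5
Apply d/dx to both sides, remembering that y depends on x. Each occurrence of y therefore brings in a y' = dy/dx via the chain rule.

With F(x, y) equal to the left-hand side minus the right, differentiate F term by term:
  d/dx[x^3] = 3x^2
  d/dx[y^3] = 3y^2·y'
  d/dx[-5] = 0
Adding these up, d/dx[F] = 0 becomes
  (3x^2) + (3y^2)·y' = 0,
so isolating y',
  dy/dx = -(3x^2)/(3y^2) = -x^2/y^2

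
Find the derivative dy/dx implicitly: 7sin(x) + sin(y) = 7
Differentiate both sides with respect to x, treating y as y(x). By the chain rule, any term containing y contributes a factor of y' = dy/dx when we differentiate it.

Move every term to one side and write the relation as F(x, y) = 0. Term by term,
  d/dx[7sin(x)] = 7cos(x)
  d/dx[sin(y)] = y'·cos(y)
  d/dx[-7] = 0

The pieces without y' make up ∂F/∂x and the coefficient of y' is ∂F/∂y:
  ∂F/∂x = 7cos(x),
  ∂F/∂y = cos(y).

Since d/dx[F] = ∂F/∂x + (∂F/∂y)·y' = 0, solve for y':
  (∂F/∂y)·y' = -∂F/∂x
  dy/dx = -(∂F/∂x)/(∂F/∂y) = -(7cos(x))/(cos(y)) = -7cos(x)/cos(y)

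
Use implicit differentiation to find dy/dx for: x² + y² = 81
Differentiate both sides with respect to x, treating y as y(x). By the chain rule, any term containing y contributes a factor of y' = dy/dx when we differentiate it.

Move every term to one side and write the relation as F(x, y) = 0. Term by term,
  d/dx[x^2] = 2x
  d/dx[y^2] = 2y·y'
  d/dx[-81] = 0

The pieces without y' make up ∂F/∂x and the coefficient of y' is ∂F/∂y:
  ∂F/∂x = 2x,
  ∂F/∂y = 2y.

Since d/dx[F] = ∂F/∂x + (∂F/∂y)·y' = 0, solve for y':
  (∂F/∂y)·y' = -∂F/∂x
  dy/dx = -(∂F/∂x)/(∂F/∂y) = -(2x)/(2y) = -x/y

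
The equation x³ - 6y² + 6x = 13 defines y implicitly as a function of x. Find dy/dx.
Apply d/dx to both sides, remembering that y depends on x. Each occurrence of y therefore brings in a y' = dy/dx via the chain rule.

With F(x, y) equal to the left-hand side minus the right, differentiate F term by term:
  d/dx[x^3] = 3x^2
  d/dx[6x] = 6
  d/dx[-6y^2] = -12y·y'
  d/dx[-13] = 0
Adding these up, d/dx[F] = 0 becomes
  (3x^2 + 6) + (-12y)·y' = 0,
so isolating y',
  dy/dx = -(3x^2 + 6)/(-12y) = (x^2 + 2)/(4y)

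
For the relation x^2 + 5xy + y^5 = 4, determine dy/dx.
Differentiate the relation implicitly: treat y = y(x) and apply the chain rule, so every y-derivative picks up a y' = dy/dx factor.

With everything moved to the left-hand side, differentiate term by term:
  d/dx[x^2] = 2x
  d/dx[5xy] = 5x·y' + 5y
  d/dx[y^5] = 5y^4·y'
  d/dx[-4] = 0

Separating the contributions that come from x directly and those that come through y:
  without y':      2x + 5y
  multiplying y':  5x + 5y^4

so (2x + 5y) + (5x + 5y^4)·y' = 0, and therefore
  dy/dx = -(2x + 5y)/(5x + 5y^4) = (-2x/5 - y)/(x + y^4)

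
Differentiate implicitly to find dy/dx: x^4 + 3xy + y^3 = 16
Apply d/dx to both sides, remembering that y depends on x. Each occurrence of y therefore brings in a y' = dy/dx via the chain rule.

With F(x, y) equal to the left-hand side minus the right, differentiate F term by term:
  d/dx[x^4] = 4x^3
  d/dx[3xy] = 3x·y' + 3y
  d/dx[y^3] = 3y^2·y'
  d/dx[-16] = 0
Adding these up, d/dx[F] = 0 becomes
  (4x^3 + 3y) + (3x + 3y^2)·y' = 0,
so isolating y',
  dy/dx = -(4x^3 + 3y)/(3x + 3y^2) = (-4x^3/3 - y)/(x + y^2)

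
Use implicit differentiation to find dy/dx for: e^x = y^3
Take d/dx of both sides. Since y is implicitly a function of x, the chain rule attaches a y' = dy/dx factor whenever we differentiate through y.

Set F(x, y) = (left side) − (right side), so the curve is F = 0. Differentiating each term of F:
  d/dx[-y^3] = -3y^2·y'
  d/dx[e^(x)] = e^(x)

Collecting, the y'-free part is the partial derivative in x and the y' coefficient is the partial derivative in y:
  ∂F/∂x = e^(x)
  ∂F/∂y = -3y^2

so d/dx[F(x, y(x))] = ∂F/∂x + (∂F/∂y)·y' = 0. Rearranging,
  dy/dx = -(∂F/∂x)/(∂F/∂y) = -(e^(x))/(-3y^2) = e^(x)/(3y^2)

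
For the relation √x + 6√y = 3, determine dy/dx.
Apply d/dx to both sides, remembering that y depends on x. Each occurrence of y therefore brings in a y' = dy/dx via the chain rule.

With F(x, y) equal to the left-hand side minus the right, differentiate F term by term:
  d/dx[√(x)] = 1/(2√(x))
  d/dx[6√(y)] = 3·y'/√(y)
  d/dx[-3] = 0
Adding these up, d/dx[F] = 0 becomes
  (1/(2√(x))) + (3/√(y))·y' = 0,
so isolating y',
  dy/dx = -(1/(2√(x)))/(3/√(y)) = -√(y)/(6√(x))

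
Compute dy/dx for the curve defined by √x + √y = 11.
Take d/dx of both sides. Since y is implicitly a function of x, the chain rule attaches a y' = dy/dx factor whenever we differentiate through y.

Set F(x, y) = (left side) − (right side), so the curve is F = 0. Differentiating each term of F:
  d/dx[√(x)] = 1/(2√(x))
  d/dx[√(y)] = y'/(2√(y))
  d/dx[-11] = 0

Collecting, the y'-free part is the partial derivative in x and the y' coefficient is the partial derivative in y:
  ∂F/∂x = 1/(2√(x))
  ∂F/∂y = 1/(2√(y))

so d/dx[F(x, y(x))] = ∂F/∂x + (∂F/∂y)·y' = 0. Rearranging,
  dy/dx = -(∂F/∂x)/(∂F/∂y) = -(1/(2√(x)))/(1/(2√(y))) = -√(y)/√(x)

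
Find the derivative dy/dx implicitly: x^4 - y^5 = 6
Differentiate both sides with respect to x, treating y as y(x). By the chain rule, any term containing y contributes a factor of y' = dy/dx when we differentiate it.

Move every term to one side and write the relation as F(x, y) = 0. Term by term,
  d/dx[x^4] = 4x^3
  d/dx[-y^5] = -5y^4·y'
  d/dx[-6] = 0

The pieces without y' make up ∂F/∂x and the coefficient of y' is ∂F/∂y:
  ∂F/∂x = 4x^3,
  ∂F/∂y = -5y^4.

Since d/dx[F] = ∂F/∂x + (∂F/∂y)·y' = 0, solve for y':
  (∂F/∂y)·y' = -∂F/∂x
  dy/dx = -(∂F/∂x)/(∂F/∂y) = -(4x^3)/(-5y^4) = 4x^3/(5y^4)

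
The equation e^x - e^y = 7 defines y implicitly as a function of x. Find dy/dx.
Apply d/dx to both sides, remembering that y depends on x. Each occurrence of y therefore brings in a y' = dy/dx via the chain rule.

With F(x, y) equal to the left-hand side minus the right, differentiate F term by term:
  d/dx[e^(x)] = e^(x)
  d/dx[-e^(y)] = -y'·e^(y)
  d/dx[-7] = 0
Adding these up, d/dx[F] = 0 becomes
  (e^(x)) + (-e^(y))·y' = 0,
so isolating y',
  dy/dx = -(e^(x))/(-e^(y)) = e^(x - y)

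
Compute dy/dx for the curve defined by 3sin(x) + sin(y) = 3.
Apply d/dx to both sides, remembering that y depends on x. Each occurrence of y therefore brings in a y' = dy/dx via the chain rule.

With F(x, y) equal to the left-hand side minus the right, differentiate F term by term:
  d/dx[3sin(x)] = 3cos(x)
  d/dx[sin(y)] = y'·cos(y)
  d/dx[-3] = 0
Adding these up, d/dx[F] = 0 becomes
  (3cos(x)) + (cos(y))·y' = 0,
so isolating y',
  dy/dx = -(3cos(x))/(cos(y)) = -3cos(x)/cos(y)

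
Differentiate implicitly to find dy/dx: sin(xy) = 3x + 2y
Apply d/dx to both sides, remembering that y depends on x. Each occurrence of y therefore brings in a y' = dy/dx via the chain rule.

With F(x, y) equal to the left-hand side minus the right, differentiate F term by term:
  d/dx[-3x] = -3
  d/dx[-2y] = -2·y'
  d/dx[sin(xy)] = (x·y' + y)·cos(xy)
Adding these up, d/dx[F] = 0 becomes
  (y·cos(xy) - 3) + (x·cos(xy) - 2)·y' = 0,
so isolating y',
  dy/dx = -(y·cos(xy) - 3)/(x·cos(xy) - 2) = (-y·cos(xy) + 3)/(x·cos(xy) - 2)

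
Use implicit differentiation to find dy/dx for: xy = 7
Differentiate the relation implicitly: treat y = y(x) and apply the chain rule, so every y-derivative picks up a y' = dy/dx factor.

With everything moved to the left-hand side, differentiate term by term:
  d/dx[xy] = x·y' + y
  d/dx[-7] = 0

Separating the contributions that come from x directly and those that come through y:
  without y':      y
  multiplying y':  x

so (y) + (x)·y' = 0, and therefore
  dy/dx = -(y)/(x) = -y/x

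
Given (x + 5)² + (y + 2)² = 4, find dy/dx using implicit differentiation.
Take d/dx of both sides. Since y is implicitly a function of x, the chain rule attaches a y' = dy/dx factor whenever we differentiate through y.

Set F(x, y) = (left side) − (right side), so the curve is F = 0. Differentiating each term of F:
  d/dx[(x + 5)^2] = 2x + 10
  d/dx[(y + 2)^2] = 2·y'(y + 2)
  d/dx[-4] = 0

Collecting, the y'-free part is the partial derivative in x and the y' coefficient is the partial derivative in y:
  ∂F/∂x = 2x + 10
  ∂F/∂y = 2y + 4

so d/dx[F(x, y(x))] = ∂F/∂x + (∂F/∂y)·y' = 0. Rearranging,
  dy/dx = -(∂F/∂x)/(∂F/∂y) = -(2x + 10)/(2y + 4) = (-x - 5)/(y + 2)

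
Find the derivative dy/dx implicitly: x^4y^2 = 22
Take d/dx of both sides. Since y is implicitly a function of x, the chain rule attaches a y' = dy/dx factor whenever we differentiate through y.

Set F(x, y) = (left side) − (right side), so the curve is F = 0. Differentiating each term of F:
  d/dx[x^4y^2] = 2x^4y·y' + 4x^3y^2
  d/dx[-22] = 0

Collecting, the y'-free part is the partial derivative in x and the y' coefficient is the partial derivative in y:
  ∂F/∂x = 4x^3y^2
  ∂F/∂y = 2x^4y

so d/dx[F(x, y(x))] = ∂F/∂x + (∂F/∂y)·y' = 0. Rearranging,
  dy/dx = -(∂F/∂x)/(∂F/∂y) = -(4x^3y^2)/(2x^4y) = -2y/x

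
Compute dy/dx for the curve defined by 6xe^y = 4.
Apply d/dx to both sides, remembering that y depends on x. Each occurrence of y therefore brings in a y' = dy/dx via the chain rule.

With F(x, y) equal to the left-hand side minus the right, differentiate F term by term:
  d/dx[6x·e^(y)] = 6x·y'·e^(y) + 6e^(y)
  d/dx[-4] = 0
Adding these up, d/dx[F] = 0 becomes
  (6e^(y)) + (6x·e^(y))·y' = 0,
so isolating y',
  dy/dx = -(6e^(y))/(6x·e^(y)) = -1/x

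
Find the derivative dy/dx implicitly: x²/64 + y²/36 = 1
Apply d/dx to both sides, remembering that y depends on x. Each occurrence of y therefore brings in a y' = dy/dx via the chain rule.

With F(x, y) equal to the left-hand side minus the right, differentiate F term by term:
  d/dx[x^2/64] = x/32
  d/dx[y^2/36] = y·y'/18
  d/dx[-1] = 0
Adding these up, d/dx[F] = 0 becomes
  (x/32) + (y/18)·y' = 0,
so isolating y',
  dy/dx = -(x/32)/(y/18) = -9x/(16y)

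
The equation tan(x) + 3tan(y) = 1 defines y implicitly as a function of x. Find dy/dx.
Take d/dx of both sides. Since y is implicitly a function of x, the chain rule attaches a y' = dy/dx factor whenever we differentiate through y.

Set F(x, y) = (left side) − (right side), so the curve is F = 0. Differentiating each term of F:
  d/dx[tan(x)] = tan(x)^2 + 1
  d/dx[3tan(y)] = 3·y'(tan(y)^2 + 1)
  d/dx[-1] = 0

Collecting, the y'-free part is the partial derivative in x and the y' coefficient is the partial derivative in y:
  ∂F/∂x = tan(x)^2 + 1
  ∂F/∂y = 3tan(y)^2 + 3

so d/dx[F(x, y(x))] = ∂F/∂x + (∂F/∂y)·y' = 0. Rearranging,
  dy/dx = -(∂F/∂x)/(∂F/∂y) = -(tan(x)^2 + 1)/(3tan(y)^2 + 3) = -cos(y)^2/(3cos(x)^2)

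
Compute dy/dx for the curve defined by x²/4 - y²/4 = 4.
Take d/dx of both sides. Since y is implicitly a function of x, the chain rule attaches a y' = dy/dx factor whenever we differentiate through y.

Set F(x, y) = (left side) − (right side), so the curve is F = 0. Differentiating each term of F:
  d/dx[x^2/4] = x/2
  d/dx[-y^2/4] = -y·y'/2
  d/dx[-4] = 0

Collecting, the y'-free part is the partial derivative in x and the y' coefficient is the partial derivative in y:
  ∂F/∂x = x/2
  ∂F/∂y = -y/2

so d/dx[F(x, y(x))] = ∂F/∂x + (∂F/∂y)·y' = 0. Rearranging,
  dy/dx = -(∂F/∂x)/(∂F/∂y) = -(x/2)/(-y/2) = x/y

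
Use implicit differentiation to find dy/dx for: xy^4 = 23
Differentiate the relation implicitly: treat y = y(x) and apply the chain rule, so every y-derivative picks up a y' = dy/dx factor.

With everything moved to the left-hand side, differentiate term by term:
  d/dx[xy^4] = 4xy^3·y' + y^4
  d/dx[-23] = 0

Separating the contributions that come from x directly and those that come through y:
  without y':      y^4
  multiplying y':  4xy^3

so (y^4) + (4xy^3)·y' = 0, and therefore
  dy/dx = -(y^4)/(4xy^3) = -y/(4x)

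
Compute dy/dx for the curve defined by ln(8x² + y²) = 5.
Apply d/dx to both sides, remembering that y depends on x. Each occurrence of y therefore brings in a y' = dy/dx via the chain rule.

With F(x, y) equal to the left-hand side minus the right, differentiate F term by term:
  d/dx[ln(8x^2 + y^2)] = (16x + 2y·y')/(8x^2 + y^2)
  d/dx[-5] = 0
Adding these up, d/dx[F] = 0 becomes
  (16x/(8x^2 + y^2)) + (2y/(8x^2 + y^2))·y' = 0,
so isolating y',
  dy/dx = -(16x/(8x^2 + y^2))/(2y/(8x^2 + y^2)) = -8x/y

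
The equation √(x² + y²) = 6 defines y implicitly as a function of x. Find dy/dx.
Differentiate the relation implicitly: treat y = y(x) and apply the chain rule, so every y-derivative picks up a y' = dy/dx factor.

With everything moved to the left-hand side, differentiate term by term:
  d/dx[√(x^2 + y^2)] = (x + y·y')/√(x^2 + y^2)
  d/dx[-6] = 0

Separating the contributions that come from x directly and those that come through y:
  without y':      x/√(x^2 + y^2)
  multiplying y':  y/√(x^2 + y^2)

so (x/√(x^2 + y^2)) + (y/√(x^2 + y^2))·y' = 0, and therefore
  dy/dx = -(x/√(x^2 + y^2))/(y/√(x^2 + y^2)) = -x/y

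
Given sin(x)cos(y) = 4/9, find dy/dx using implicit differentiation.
Differentiate the relation implicitly: treat y = y(x) and apply the chain rule, so every y-derivative picks up a y' = dy/dx factor.

With everything moved to the left-hand side, differentiate term by term:
  d/dx[sin(x)·cos(y)] = -y'·sin(x)·sin(y) + cos(x)·cos(y)
  d/dx[-4/9] = 0

Separating the contributions that come from x directly and those that come through y:
  without y':      cos(x)·cos(y)
  multiplying y':  -sin(x)·sin(y)

so (cos(x)·cos(y)) + (-sin(x)·sin(y))·y' = 0, and therefore
  dy/dx = -(cos(x)·cos(y))/(-sin(x)·sin(y)) = 1/(tan(x)·tan(y))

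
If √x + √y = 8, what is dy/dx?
Differentiate the relation implicitly: treat y = y(x) and apply the chain rule, so every y-derivative picks up a y' = dy/dx factor.

With everything moved to the left-hand side, differentiate term by term:
  d/dx[√(x)] = 1/(2√(x))
  d/dx[√(y)] = y'/(2√(y))
  d/dx[-8] = 0

Separating the contributions that come from x directly and those that come through y:
  without y':      1/(2√(x))
  multiplying y':  1/(2√(y))

so (1/(2√(x))) + (1/(2√(y)))·y' = 0, and therefore
  dy/dx = -(1/(2√(x)))/(1/(2√(y))) = -√(y)/√(x)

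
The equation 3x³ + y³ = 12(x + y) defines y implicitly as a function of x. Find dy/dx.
Take d/dx of both sides. Since y is implicitly a function of x, the chain rule attaches a y' = dy/dx factor whenever we differentiate through y.

Set F(x, y) = (left side) − (right side), so the curve is F = 0. Differentiating each term of F:
  d/dx[3x^3] = 9x^2
  d/dx[-12x] = -12
  d/dx[y^3] = 3y^2·y'
  d/dx[-12y] = -12·y'

Collecting, the y'-free part is the partial derivative in x and the y' coefficient is the partial derivative in y:
  ∂F/∂x = 9x^2 - 12
  ∂F/∂y = 3y^2 - 12

so d/dx[F(x, y(x))] = ∂F/∂x + (∂F/∂y)·y' = 0. Rearranging,
  dy/dx = -(∂F/∂x)/(∂F/∂y) = -(9x^2 - 12)/(3y^2 - 12) = (4 - 3x^2)/(y^2 - 4)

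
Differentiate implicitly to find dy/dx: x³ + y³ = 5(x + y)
Apply d/dx to both sides, remembering that y depends on x. Each occurrence of y therefore brings in a y' = dy/dx via the chain rule.

With F(x, y) equal to the left-hand side minus the right, differentiate F term by term:
  d/dx[x^3] = 3x^2
  d/dx[-5x] = -5
  d/dx[y^3] = 3y^2·y'
  d/dx[-5y] = -5·y'
Adding these up, d/dx[F] = 0 becomes
  (3x^2 - 5) + (3y^2 - 5)·y' = 0,
so isolating y',
  dy/dx = -(3x^2 - 5)/(3y^2 - 5) = (5 - 3x^2)/(3y^2 - 5)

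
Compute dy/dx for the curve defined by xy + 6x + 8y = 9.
Differentiate the relation implicitly: treat y = y(x) and apply the chain rule, so every y-derivative picks up a y' = dy/dx factor.

With everything moved to the left-hand side, differentiate term by term:
  d/dx[xy] = x·y' + y
  d/dx[6x] = 6
  d/dx[8y] = 8·y'
  d/dx[-9] = 0

Separating the contributions that come from x directly and those that come through y:
  without y':      y + 6
  multiplying y':  x + 8

so (y + 6) + (x + 8)·y' = 0, and therefore
  dy/dx = -(y + 6)/(x + 8) = (-y - 6)/(x + 8)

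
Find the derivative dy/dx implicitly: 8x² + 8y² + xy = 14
Take d/dx of both sides. Since y is implicitly a function of x, the chain rule attaches a y' = dy/dx factor whenever we differentiate through y.

Set F(x, y) = (left side) − (right side), so the curve is F = 0. Differentiating each term of F:
  d/dx[8x^2] = 16x
  d/dx[xy] = x·y' + y
  d/dx[8y^2] = 16y·y'
  d/dx[-14] = 0

Collecting, the y'-free part is the partial derivative in x and the y' coefficient is the partial derivative in y:
  ∂F/∂x = 16x + y
  ∂F/∂y = x + 16y

so d/dx[F(x, y(x))] = ∂F/∂x + (∂F/∂y)·y' = 0. Rearranging,
  dy/dx = -(∂F/∂x)/(∂F/∂y) = -(16x + y)/(x + 16y) = (-16x - y)/(x + 16y)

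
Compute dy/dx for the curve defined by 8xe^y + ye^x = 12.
Differentiate the relation implicitly: treat y = y(x) and apply the chain rule, so every y-derivative picks up a y' = dy/dx factor.

With everything moved to the left-hand side, differentiate term by term:
  d/dx[8x·e^(y)] = 8x·y'·e^(y) + 8e^(y)
  d/dx[y·e^(x)] = y·e^(x) + y'·e^(x)
  d/dx[-12] = 0

Separating the contributions that come from x directly and those that come through y:
  without y':      y·e^(x) + 8e^(y)
  multiplying y':  8x·e^(y) + e^(x)

so (y·e^(x) + 8e^(y)) + (8x·e^(y) + e^(x))·y' = 0, and therefore
  dy/dx = -(y·e^(x) + 8e^(y))/(8x·e^(y) + e^(x)) = (-y·e^(x) - 8e^(y))/(8x·e^(y) + e^(x))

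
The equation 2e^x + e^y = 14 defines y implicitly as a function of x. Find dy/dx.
Take d/dx of both sides. Since y is implicitly a function of x, the chain rule attaches a y' = dy/dx factor whenever we differentiate through y.

Set F(x, y) = (left side) − (right side), so the curve is F = 0. Differentiating each term of F:
  d/dx[2e^(x)] = 2e^(x)
  d/dx[e^(y)] = y'·e^(y)
  d/dx[-14] = 0

Collecting, the y'-free part is the partial derivative in x and the y' coefficient is the partial derivative in y:
  ∂F/∂x = 2e^(x)
  ∂F/∂y = e^(y)

so d/dx[F(x, y(x))] = ∂F/∂x + (∂F/∂y)·y' = 0. Rearranging,
  dy/dx = -(∂F/∂x)/(∂F/∂y) = -(2e^(x))/(e^(y)) = -2e^(x - y)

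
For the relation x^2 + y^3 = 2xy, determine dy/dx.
Differentiate both sides with respect to x, treating y as y(x). By the chain rule, any term containing y contributes a factor of y' = dy/dx when we differentiate it.

Move every term to one side and write the relation as F(x, y) = 0. Term by term,
  d/dx[x^2] = 2x
  d/dx[-2xy] = -2x·y' - 2y
  d/dx[y^3] = 3y^2·y'

The pieces without y' make up ∂F/∂x and the coefficient of y' is ∂F/∂y:
  ∂F/∂x = 2x - 2y,
  ∂F/∂y = -2x + 3y^2.

Since d/dx[F] = ∂F/∂x + (∂F/∂y)·y' = 0, solve for y':
  (∂F/∂y)·y' = -∂F/∂x
  dy/dx = -(∂F/∂x)/(∂F/∂y) = -(2x - 2y)/(-2x + 3y^2) = 2(x - y)/(2x - 3y^2)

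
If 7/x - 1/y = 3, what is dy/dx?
Apply d/dx to both sides, remembering that y depends on x. Each occurrence of y therefore brings in a y' = dy/dx via the chain rule.

With F(x, y) equal to the left-hand side minus the right, differentiate F term by term:
  d/dx[-1/y] = y'/y^2
  d/dx[7/x] = -7/x^2
  d/dx[-3] = 0
Adding these up, d/dx[F] = 0 becomes
  (-7/x^2) + (y^(-2))·y' = 0,
so isolating y',
  dy/dx = -(-7/x^2)/(y^(-2)) = 7y^2/x^2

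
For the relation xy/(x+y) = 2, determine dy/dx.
Differentiate the relation implicitly: treat y = y(x) and apply the chain rule, so every y-derivative picks up a y' = dy/dx factor.

With everything moved to the left-hand side, differentiate term by term:
  d/dx[xy/(x + y)] = xy(-y' - 1)/(x + y)^2 + x·y'/(x + y) + y/(x + y)
  d/dx[-2] = 0

Separating the contributions that come from x directly and those that come through y:
  without y':      -xy/(x + y)^2 + y/(x + y)
  multiplying y':  -xy/(x + y)^2 + x/(x + y)

so (-xy/(x + y)^2 + y/(x + y)) + (-xy/(x + y)^2 + x/(x + y))·y' = 0, and therefore
  dy/dx = -(-xy/(x + y)^2 + y/(x + y))/(-xy/(x + y)^2 + x/(x + y))
        = -(y^2/(x + y)^2)/(x^2/(x + y)^2) = -y^2/x^2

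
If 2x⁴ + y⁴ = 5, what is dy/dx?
Take d/dx of both sides. Since y is implicitly a function of x, the chain rule attaches a y' = dy/dx factor whenever we differentiate through y.

Set F(x, y) = (left side) − (right side), so the curve is F = 0. Differentiating each term of F:
  d/dx[2x^4] = 8x^3
  d/dx[y^4] = 4y^3·y'
  d/dx[-5] = 0

Collecting, the y'-free part is the partial derivative in x and the y' coefficient is the partial derivative in y:
  ∂F/∂x = 8x^3
  ∂F/∂y = 4y^3

so d/dx[F(x, y(x))] = ∂F/∂x + (∂F/∂y)·y' = 0. Rearranging,
  dy/dx = -(∂F/∂x)/(∂F/∂y) = -(8x^3)/(4y^3) = -2x^3/y^3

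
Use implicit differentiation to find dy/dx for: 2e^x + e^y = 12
Differentiate both sides with respect to x, treating y as y(x). By the chain rule, any term containing y contributes a factor of y' = dy/dx when we differentiate it.

Move every term to one side and write the relation as F(x, y) = 0. Term by term,
  d/dx[2e^(x)] = 2e^(x)
  d/dx[e^(y)] = y'·e^(y)
  d/dx[-12] = 0

The pieces without y' make up ∂F/∂x and the coefficient of y' is ∂F/∂y:
  ∂F/∂x = 2e^(x),
  ∂F/∂y = e^(y).

Since d/dx[F] = ∂F/∂x + (∂F/∂y)·y' = 0, solve for y':
  (∂F/∂y)·y' = -∂F/∂x
  dy/dx = -(∂F/∂x)/(∂F/∂y) = -(2e^(x))/(e^(y)) = -2e^(x - y)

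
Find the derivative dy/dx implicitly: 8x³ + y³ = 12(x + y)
Differentiate both sides with respect to x, treating y as y(x). By the chain rule, any term containing y contributes a factor of y' = dy/dx when we differentiate it.

Move every term to one side and write the relation as F(x, y) = 0. Term by term,
  d/dx[8x^3] = 24x^2
  d/dx[-12x] = -12
  d/dx[y^3] = 3y^2·y'
  d/dx[-12y] = -12·y'

The pieces without y' make up ∂F/∂x and the coefficient of y' is ∂F/∂y:
  ∂F/∂x = 24x^2 - 12,
  ∂F/∂y = 3y^2 - 12.

Since d/dx[F] = ∂F/∂x + (∂F/∂y)·y' = 0, solve for y':
  (∂F/∂y)·y' = -∂F/∂x
  dy/dx = -(∂F/∂x)/(∂F/∂y) = -(24x^2 - 12)/(3y^2 - 12) = 4(1 - 2x^2)/(y^2 - 4)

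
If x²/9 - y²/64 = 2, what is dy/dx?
Apply d/dx to both sides, remembering that y depends on x. Each occurrence of y therefore brings in a y' = dy/dx via the chain rule.

With F(x, y) equal to the left-hand side minus the right, differentiate F term by term:
  d/dx[x^2/9] = 2x/9
  d/dx[-y^2/64] = -y·y'/32
  d/dx[-2] = 0
Adding these up, d/dx[F] = 0 becomes
  (2x/9) + (-y/32)·y' = 0,
so isolating y',
  dy/dx = -(2x/9)/(-y/32) = 64x/(9y)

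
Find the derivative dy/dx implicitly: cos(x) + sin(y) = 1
Differentiate the relation implicitly: treat y = y(x) and apply the chain rule, so every y-derivative picks up a y' = dy/dx factor.

With everything moved to the left-hand side, differentiate term by term:
  d/dx[sin(y)] = y'·cos(y)
  d/dx[cos(x)] = -sin(x)
  d/dx[-1] = 0

Separating the contributions that come from x directly and those that come through y:
  without y':      -sin(x)
  multiplying y':  cos(y)

so (-sin(x)) + (cos(y))·y' = 0, and therefore
  dy/dx = -(-sin(x))/(cos(y)) = sin(x)/cos(y)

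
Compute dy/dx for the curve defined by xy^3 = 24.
Take d/dx of both sides. Since y is implicitly a function of x, the chain rule attaches a y' = dy/dx factor whenever we differentiate through y.

Set F(x, y) = (left side) − (right side), so the curve is F = 0. Differentiating each term of F:
  d/dx[xy^3] = 3xy^2·y' + y^3
  d/dx[-24] = 0

Collecting, the y'-free part is the partial derivative in x and the y' coefficient is the partial derivative in y:
  ∂F/∂x = y^3
  ∂F/∂y = 3xy^2

so d/dx[F(x, y(x))] = ∂F/∂x + (∂F/∂y)·y' = 0. Rearranging,
  dy/dx = -(∂F/∂x)/(∂F/∂y) = -(y^3)/(3xy^2) = -y/(3x)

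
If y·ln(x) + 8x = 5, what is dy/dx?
Apply d/dx to both sides, remembering that y depends on x. Each occurrence of y therefore brings in a y' = dy/dx via the chain rule.

With F(x, y) equal to the left-hand side minus the right, differentiate F term by term:
  d/dx[8x] = 8
  d/dx[y·ln(x)] = y'·ln(x) + y/x
  d/dx[-5] = 0
Adding these up, d/dx[F] = 0 becomes
  (8 + y/x) + (ln(x))·y' = 0,
so isolating y',
  dy/dx = -(8 + y/x)/(ln(x))
        = -((8x + y)/x)/(ln(x)) = (-8x - y)/(x·ln(x))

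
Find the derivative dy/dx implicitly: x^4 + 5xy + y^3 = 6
Take d/dx of both sides. Since y is implicitly a function of x, the chain rule attaches a y' = dy/dx factor whenever we differentiate through y.

Set F(x, y) = (left side) − (right side), so the curve is F = 0. Differentiating each term of F:
  d/dx[x^4] = 4x^3
  d/dx[5xy] = 5x·y' + 5y
  d/dx[y^3] = 3y^2·y'
  d/dx[-6] = 0

Collecting, the y'-free part is the partial derivative in x and the y' coefficient is the partial derivative in y:
  ∂F/∂x = 4x^3 + 5y
  ∂F/∂y = 5x + 3y^2

so d/dx[F(x, y(x))] = ∂F/∂x + (∂F/∂y)·y' = 0. Rearranging,
  dy/dx = -(∂F/∂x)/(∂F/∂y) = -(4x^3 + 5y)/(5x + 3y^2) = (-4x^3 - 5y)/(5x + 3y^2)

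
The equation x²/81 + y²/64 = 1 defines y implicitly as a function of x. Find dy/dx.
Apply d/dx to both sides, remembering that y depends on x. Each occurrence of y therefore brings in a y' = dy/dx via the chain rule.

With F(x, y) equal to the left-hand side minus the right, differentiate F term by term:
  d/dx[x^2/81] = 2x/81
  d/dx[y^2/64] = y·y'/32
  d/dx[-1] = 0
Adding these up, d/dx[F] = 0 becomes
  (2x/81) + (y/32)·y' = 0,
so isolating y',
  dy/dx = -(2x/81)/(y/32) = -64x/(81y)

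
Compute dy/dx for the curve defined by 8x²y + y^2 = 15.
Differentiate the relation implicitly: treat y = y(x) and apply the chain rule, so every y-derivative picks up a y' = dy/dx factor.

With everything moved to the left-hand side, differentiate term by term:
  d/dx[8x^2y] = 8x^2·y' + 16xy
  d/dx[y^2] = 2y·y'
  d/dx[-15] = 0

Separating the contributions that come from x directly and those that come through y:
  without y':      16xy
  multiplying y':  8x^2 + 2y

so (16xy) + (8x^2 + 2y)·y' = 0, and therefore
  dy/dx = -(16xy)/(8x^2 + 2y) = -8xy/(4x^2 + y)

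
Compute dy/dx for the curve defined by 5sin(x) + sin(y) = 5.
Differentiate the relation implicitly: treat y = y(x) and apply the chain rule, so every y-derivative picks up a y' = dy/dx factor.

With everything moved to the left-hand side, differentiate term by term:
  d/dx[5sin(x)] = 5cos(x)
  d/dx[sin(y)] = y'·cos(y)
  d/dx[-5] = 0

Separating the contributions that come from x directly and those that come through y:
  without y':      5cos(x)
  multiplying y':  cos(y)

so (5cos(x)) + (cos(y))·y' = 0, and therefore
  dy/dx = -(5cos(x))/(cos(y)) = -5cos(x)/cos(y)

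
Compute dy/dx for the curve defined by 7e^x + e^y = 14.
Differentiate the relation implicitly: treat y = y(x) and apply the chain rule, so every y-derivative picks up a y' = dy/dx factor.

With everything moved to the left-hand side, differentiate term by term:
  d/dx[7e^(x)] = 7e^(x)
  d/dx[e^(y)] = y'·e^(y)
  d/dx[-14] = 0

Separating the contributions that come from x directly and those that come through y:
  without y':      7e^(x)
  multiplying y':  e^(y)

so (7e^(x)) + (e^(y))·y' = 0, and therefore
  dy/dx = -(7e^(x))/(e^(y)) = -7e^(x - y)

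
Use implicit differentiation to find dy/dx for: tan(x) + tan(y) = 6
Apply d/dx to both sides, remembering that y depends on x. Each occurrence of y therefore brings in a y' = dy/dx via the chain rule.

With F(x, y) equal to the left-hand side minus the right, differentiate F term by term:
  d/dx[tan(x)] = tan(x)^2 + 1
  d/dx[tan(y)] = y'(tan(y)^2 + 1)
  d/dx[-6] = 0
Adding these up, d/dx[F] = 0 becomes
  (tan(x)^2 + 1) + (tan(y)^2 + 1)·y' = 0,
so isolating y',
  dy/dx = -(tan(x)^2 + 1)/(tan(y)^2 + 1) = -cos(y)^2/cos(x)^2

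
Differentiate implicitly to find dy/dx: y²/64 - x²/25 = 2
Apply d/dx to both sides, remembering that y depends on x. Each occurrence of y therefore brings in a y' = dy/dx via the chain rule.

With F(x, y) equal to the left-hand side minus the right, differentiate F term by term:
  d/dx[-x^2/25] = -2x/25
  d/dx[y^2/64] = y·y'/32
  d/dx[-2] = 0
Adding these up, d/dx[F] = 0 becomes
  (-2x/25) + (y/32)·y' = 0,
so isolating y',
  dy/dx = -(-2x/25)/(y/32) = 64x/(25y)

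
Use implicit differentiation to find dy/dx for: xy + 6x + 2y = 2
Differentiate both sides with respect to x, treating y as y(x). By the chain rule, any term containing y contributes a factor of y' = dy/dx when we differentiate it.

Move every term to one side and write the relation as F(x, y) = 0. Term by term,
  d/dx[xy] = x·y' + y
  d/dx[6x] = 6
  d/dx[2y] = 2·y'
  d/dx[-2] = 0

The pieces without y' make up ∂F/∂x and the coefficient of y' is ∂F/∂y:
  ∂F/∂x = y + 6,
  ∂F/∂y = x + 2.

Since d/dx[F] = ∂F/∂x + (∂F/∂y)·y' = 0, solve for y':
  (∂F/∂y)·y' = -∂F/∂x
  dy/dx = -(∂F/∂x)/(∂F/∂y) = -(y + 6)/(x + 2) = (-y - 6)/(x + 2)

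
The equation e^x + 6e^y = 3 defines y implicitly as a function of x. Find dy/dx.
Apply d/dx to both sides, remembering that y depends on x. Each occurrence of y therefore brings in a y' = dy/dx via the chain rule.

With F(x, y) equal to the left-hand side minus the right, differentiate F term by term:
  d/dx[e^(x)] = e^(x)
  d/dx[6e^(y)] = 6·y'·e^(y)
  d/dx[-3] = 0
Adding these up, d/dx[F] = 0 becomes
  (e^(x)) + (6e^(y))·y' = 0,
so isolating y',
  dy/dx = -(e^(x))/(6e^(y)) = -e^(x - y)/6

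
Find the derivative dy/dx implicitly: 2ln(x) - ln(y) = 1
Differentiate both sides with respect to x, treating y as y(x). By the chain rule, any term containing y contributes a factor of y' = dy/dx when we differentiate it.

Move every term to one side and write the relation as F(x, y) = 0. Term by term,
  d/dx[2ln(x)] = 2/x
  d/dx[-ln(y)] = -y'/y
  d/dx[-1] = 0

The pieces without y' make up ∂F/∂x and the coefficient of y' is ∂F/∂y:
  ∂F/∂x = 2/x,
  ∂F/∂y = -1/y.

Since d/dx[F] = ∂F/∂x + (∂F/∂y)·y' = 0, solve for y':
  (∂F/∂y)·y' = -∂F/∂x
  dy/dx = -(∂F/∂x)/(∂F/∂y) = -(2/x)/(-1/y) = 2y/x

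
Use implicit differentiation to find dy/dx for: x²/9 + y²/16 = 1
Take d/dx of both sides. Since y is implicitly a function of x, the chain rule attaches a y' = dy/dx factor whenever we differentiate through y.

Set F(x, y) = (left side) − (right side), so the curve is F = 0. Differentiating each term of F:
  d/dx[x^2/9] = 2x/9
  d/dx[y^2/16] = y·y'/8
  d/dx[-1] = 0

Collecting, the y'-free part is the partial derivative in x and the y' coefficient is the partial derivative in y:
  ∂F/∂x = 2x/9
  ∂F/∂y = y/8

so d/dx[F(x, y(x))] = ∂F/∂x + (∂F/∂y)·y' = 0. Rearranging,
  dy/dx = -(∂F/∂x)/(∂F/∂y) = -(2x/9)/(y/8) = -16x/(9y)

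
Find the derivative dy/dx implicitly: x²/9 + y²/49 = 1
Apply d/dx to both sides, remembering that y depends on x. Each occurrence of y therefore brings in a y' = dy/dx via the chain rule.

With F(x, y) equal to the left-hand side minus the right, differentiate F term by term:
  d/dx[x^2/9] = 2x/9
  d/dx[y^2/49] = 2y·y'/49
  d/dx[-1] = 0
Adding these up, d/dx[F] = 0 becomes
  (2x/9) + (2y/49)·y' = 0,
so isolating y',
  dy/dx = -(2x/9)/(2y/49) = -49x/(9y)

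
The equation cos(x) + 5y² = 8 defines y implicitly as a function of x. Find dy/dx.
Differentiate the relation implicitly: treat y = y(x) and apply the chain rule, so every y-derivative picks up a y' = dy/dx factor.

With everything moved to the left-hand side, differentiate term by term:
  d/dx[5y^2] = 10y·y'
  d/dx[cos(x)] = -sin(x)
  d/dx[-8] = 0

Separating the contributions that come from x directly and those that come through y:
  without y':      -sin(x)
  multiplying y':  10y

so (-sin(x)) + (10y)·y' = 0, and therefore
  dy/dx = -(-sin(x))/(10y) = sin(x)/(10y)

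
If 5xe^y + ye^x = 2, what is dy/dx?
Apply d/dx to both sides, remembering that y depends on x. Each occurrence of y therefore brings in a y' = dy/dx via the chain rule.

With F(x, y) equal to the left-hand side minus the right, differentiate F term by term:
  d/dx[5x·e^(y)] = 5x·y'·e^(y) + 5e^(y)
  d/dx[y·e^(x)] = y·e^(x) + y'·e^(x)
  d/dx[-2] = 0
Adding these up, d/dx[F] = 0 becomes
  (y·e^(x) + 5e^(y)) + (5x·e^(y) + e^(x))·y' = 0,
so isolating y',
  dy/dx = -(y·e^(x) + 5e^(y))/(5x·e^(y) + e^(x)) = (-y·e^(x) - 5e^(y))/(5x·e^(y) + e^(x))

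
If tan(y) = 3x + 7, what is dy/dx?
Take d/dx of both sides. Since y is implicitly a function of x, the chain rule attaches a y' = dy/dx factor whenever we differentiate through y.

Set F(x, y) = (left side) − (right side), so the curve is F = 0. Differentiating each term of F:
  d/dx[-3x] = -3
  d/dx[tan(y)] = y'(tan(y)^2 + 1)
  d/dx[-7] = 0

Collecting, the y'-free part is the partial derivative in x and the y' coefficient is the partial derivative in y:
  ∂F/∂x = -3
  ∂F/∂y = tan(y)^2 + 1

so d/dx[F(x, y(x))] = ∂F/∂x + (∂F/∂y)·y' = 0. Rearranging,
  dy/dx = -(∂F/∂x)/(∂F/∂y) = -(-3)/(tan(y)^2 + 1) = 3cos(y)^2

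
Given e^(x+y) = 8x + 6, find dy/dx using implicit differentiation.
Take d/dx of both sides. Since y is implicitly a function of x, the chain rule attaches a y' = dy/dx factor whenever we differentiate through y.

Set F(x, y) = (left side) − (right side), so the curve is F = 0. Differentiating each term of F:
  d/dx[-8x] = -8
  d/dx[e^(x + y)] = (y' + 1)·e^(x + y)
  d/dx[-6] = 0

Collecting, the y'-free part is the partial derivative in x and the y' coefficient is the partial derivative in y:
  ∂F/∂x = e^(x + y) - 8
  ∂F/∂y = e^(x + y)

so d/dx[F(x, y(x))] = ∂F/∂x + (∂F/∂y)·y' = 0. Rearranging,
  dy/dx = -(∂F/∂x)/(∂F/∂y) = -(e^(x + y) - 8)/(e^(x + y)) = 8e^(-x - y) - 1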